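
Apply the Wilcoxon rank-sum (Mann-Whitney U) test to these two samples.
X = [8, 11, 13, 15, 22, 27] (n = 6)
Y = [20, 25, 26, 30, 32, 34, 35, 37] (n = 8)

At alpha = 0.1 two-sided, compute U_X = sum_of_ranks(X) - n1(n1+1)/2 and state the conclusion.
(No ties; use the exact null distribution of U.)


Step 1: Combine and sort all 14 observations; assign midranks.
sorted (value, group): (8,X), (11,X), (13,X), (15,X), (20,Y), (22,X), (25,Y), (26,Y), (27,X), (30,Y), (32,Y), (34,Y), (35,Y), (37,Y)
ranks: 8->1, 11->2, 13->3, 15->4, 20->5, 22->6, 25->7, 26->8, 27->9, 30->10, 32->11, 34->12, 35->13, 37->14
Step 2: Rank sum for X: R1 = 1 + 2 + 3 + 4 + 6 + 9 = 25.
Step 3: U_X = R1 - n1(n1+1)/2 = 25 - 6*7/2 = 25 - 21 = 4.
       U_Y = n1*n2 - U_X = 48 - 4 = 44.
Step 4: No ties, so the exact null distribution of U (based on enumerating the C(14,6) = 3003 equally likely rank assignments) gives the two-sided p-value.
Step 5: p-value = 0.007992; compare to alpha = 0.1. reject H0.

U_X = 4, p = 0.007992, reject H0 at alpha = 0.1.


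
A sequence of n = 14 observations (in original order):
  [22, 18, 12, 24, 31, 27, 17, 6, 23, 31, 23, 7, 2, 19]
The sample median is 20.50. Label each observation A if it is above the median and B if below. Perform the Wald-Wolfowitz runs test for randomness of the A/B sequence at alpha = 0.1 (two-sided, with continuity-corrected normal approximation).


Step 1: Compute median = 20.50; label A = above, B = below.
Labels in order: ABBAAABBAAABBB  (n_A = 7, n_B = 7)
Step 2: Count runs R = 6.
Step 3: Under H0 (random ordering), E[R] = 2*n_A*n_B/(n_A+n_B) + 1 = 2*7*7/14 + 1 = 8.0000.
        Var[R] = 2*n_A*n_B*(2*n_A*n_B - n_A - n_B) / ((n_A+n_B)^2 * (n_A+n_B-1)) = 8232/2548 = 3.2308.
        SD[R] = 1.7974.
Step 4: Continuity-corrected z = (R + 0.5 - E[R]) / SD[R] = (6 + 0.5 - 8.0000) / 1.7974 = -0.8345.
Step 5: Two-sided p-value via normal approximation = 2*(1 - Phi(|z|)) = 0.403986.
Step 6: alpha = 0.1. fail to reject H0.

R = 6, z = -0.8345, p = 0.403986, fail to reject H0.


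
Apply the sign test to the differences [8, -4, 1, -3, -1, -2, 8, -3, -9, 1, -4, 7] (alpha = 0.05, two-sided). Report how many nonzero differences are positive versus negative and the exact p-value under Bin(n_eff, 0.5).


Step 1: Discard zero differences. Original n = 12; n_eff = number of nonzero differences = 12.
Nonzero differences (with sign): +8, -4, +1, -3, -1, -2, +8, -3, -9, +1, -4, +7
Step 2: Count signs: positive = 5, negative = 7.
Step 3: Under H0: P(positive) = 0.5, so the number of positives S ~ Bin(12, 0.5).
Step 4: Two-sided exact p-value = sum of Bin(12,0.5) probabilities at or below the observed probability = 0.774414.
Step 5: alpha = 0.05. fail to reject H0.

n_eff = 12, pos = 5, neg = 7, p = 0.774414, fail to reject H0.


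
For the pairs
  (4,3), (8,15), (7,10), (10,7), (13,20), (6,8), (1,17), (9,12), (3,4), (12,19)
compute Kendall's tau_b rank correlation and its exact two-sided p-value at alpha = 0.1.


Step 1: Enumerate the 45 unordered pairs (i,j) with i<j and classify each by sign(x_j-x_i) * sign(y_j-y_i).
  (1,2):dx=+4,dy=+12->C; (1,3):dx=+3,dy=+7->C; (1,4):dx=+6,dy=+4->C; (1,5):dx=+9,dy=+17->C
  (1,6):dx=+2,dy=+5->C; (1,7):dx=-3,dy=+14->D; (1,8):dx=+5,dy=+9->C; (1,9):dx=-1,dy=+1->D
  (1,10):dx=+8,dy=+16->C; (2,3):dx=-1,dy=-5->C; (2,4):dx=+2,dy=-8->D; (2,5):dx=+5,dy=+5->C
  (2,6):dx=-2,dy=-7->C; (2,7):dx=-7,dy=+2->D; (2,8):dx=+1,dy=-3->D; (2,9):dx=-5,dy=-11->C
  (2,10):dx=+4,dy=+4->C; (3,4):dx=+3,dy=-3->D; (3,5):dx=+6,dy=+10->C; (3,6):dx=-1,dy=-2->C
  (3,7):dx=-6,dy=+7->D; (3,8):dx=+2,dy=+2->C; (3,9):dx=-4,dy=-6->C; (3,10):dx=+5,dy=+9->C
  (4,5):dx=+3,dy=+13->C; (4,6):dx=-4,dy=+1->D; (4,7):dx=-9,dy=+10->D; (4,8):dx=-1,dy=+5->D
  (4,9):dx=-7,dy=-3->C; (4,10):dx=+2,dy=+12->C; (5,6):dx=-7,dy=-12->C; (5,7):dx=-12,dy=-3->C
  (5,8):dx=-4,dy=-8->C; (5,9):dx=-10,dy=-16->C; (5,10):dx=-1,dy=-1->C; (6,7):dx=-5,dy=+9->D
  (6,8):dx=+3,dy=+4->C; (6,9):dx=-3,dy=-4->C; (6,10):dx=+6,dy=+11->C; (7,8):dx=+8,dy=-5->D
  (7,9):dx=+2,dy=-13->D; (7,10):dx=+11,dy=+2->C; (8,9):dx=-6,dy=-8->C; (8,10):dx=+3,dy=+7->C
  (9,10):dx=+9,dy=+15->C
Step 2: C = 32, D = 13, total pairs = 45.
Step 3: tau = (C - D)/(n(n-1)/2) = (32 - 13)/45 = 0.422222.
Step 4: Exact two-sided p-value (enumerate n! = 3628800 permutations of y under H0): p = 0.108313.
Step 5: alpha = 0.1. fail to reject H0.

tau_b = 0.4222 (C=32, D=13), p = 0.108313, fail to reject H0.


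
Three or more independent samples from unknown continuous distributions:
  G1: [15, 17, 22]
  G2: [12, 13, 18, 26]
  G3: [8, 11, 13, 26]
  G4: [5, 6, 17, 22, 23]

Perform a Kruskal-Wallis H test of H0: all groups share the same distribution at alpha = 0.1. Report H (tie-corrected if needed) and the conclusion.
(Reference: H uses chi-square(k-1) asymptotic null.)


Step 1: Combine all N = 16 observations and assign midranks.
sorted (value, group, rank): (5,G4,1), (6,G4,2), (8,G3,3), (11,G3,4), (12,G2,5), (13,G2,6.5), (13,G3,6.5), (15,G1,8), (17,G1,9.5), (17,G4,9.5), (18,G2,11), (22,G1,12.5), (22,G4,12.5), (23,G4,14), (26,G2,15.5), (26,G3,15.5)
Step 2: Sum ranks within each group.
R_1 = 30 (n_1 = 3)
R_2 = 38 (n_2 = 4)
R_3 = 29 (n_3 = 4)
R_4 = 39 (n_4 = 5)
Step 3: H = 12/(N(N+1)) * sum(R_i^2/n_i) - 3(N+1)
     = 12/(16*17) * (30^2/3 + 38^2/4 + 29^2/4 + 39^2/5) - 3*17
     = 0.044118 * 1175.45 - 51
     = 0.858088.
Step 4: Ties present; correction factor C = 1 - 24/(16^3 - 16) = 0.994118. Corrected H = 0.858088 / 0.994118 = 0.863166.
Step 5: Under H0, H ~ chi^2(3); p-value = 0.834306.
Step 6: alpha = 0.1. fail to reject H0.

H = 0.8632, df = 3, p = 0.834306, fail to reject H0.


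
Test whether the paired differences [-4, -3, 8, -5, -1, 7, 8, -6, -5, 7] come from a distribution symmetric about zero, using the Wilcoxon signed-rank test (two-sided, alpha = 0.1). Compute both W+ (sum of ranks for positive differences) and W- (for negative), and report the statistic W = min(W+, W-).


Step 1: Drop any zero differences (none here) and take |d_i|.
|d| = [4, 3, 8, 5, 1, 7, 8, 6, 5, 7]
Step 2: Midrank |d_i| (ties get averaged ranks).
ranks: |4|->3, |3|->2, |8|->9.5, |5|->4.5, |1|->1, |7|->7.5, |8|->9.5, |6|->6, |5|->4.5, |7|->7.5
Step 3: Attach original signs; sum ranks with positive sign and with negative sign.
W+ = 9.5 + 7.5 + 9.5 + 7.5 = 34
W- = 3 + 2 + 4.5 + 1 + 6 + 4.5 = 21
(Check: W+ + W- = 55 should equal n(n+1)/2 = 55.)
Step 4: Test statistic W = min(W+, W-) = 21.
Step 5: Ties in |d|, so use the tie-corrected normal approximation.
        E[W] = n(n+1)/4 = 10*11/4 = 27.5.
        Tie groups: |d|=5 (t=2), |d|=7 (t=2), |d|=8 (t=2); sum(t^3 - t) = 18.
        Var[W] = n(n+1)(2n+1)/24 - sum(t^3-t)/48 = 2310/24 - 18/48 = 95.875.
        z = (W - E[W]) / sqrt(Var[W]) = (21 - 27.5) / 9.7916 = -0.6638.
        Two-sided p = 2*Phi(z) = 0.506795.
Step 6: alpha = 0.1. fail to reject H0.

W+ = 34, W- = 21, W = min = 21, p = 0.506795, fail to reject H0.


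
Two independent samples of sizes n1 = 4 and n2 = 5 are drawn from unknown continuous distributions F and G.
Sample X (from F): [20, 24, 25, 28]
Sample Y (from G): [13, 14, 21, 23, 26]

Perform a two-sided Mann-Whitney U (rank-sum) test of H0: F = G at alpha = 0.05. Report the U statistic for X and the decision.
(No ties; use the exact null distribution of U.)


Step 1: Combine and sort all 9 observations; assign midranks.
sorted (value, group): (13,Y), (14,Y), (20,X), (21,Y), (23,Y), (24,X), (25,X), (26,Y), (28,X)
ranks: 13->1, 14->2, 20->3, 21->4, 23->5, 24->6, 25->7, 26->8, 28->9
Step 2: Rank sum for X: R1 = 3 + 6 + 7 + 9 = 25.
Step 3: U_X = R1 - n1(n1+1)/2 = 25 - 4*5/2 = 25 - 10 = 15.
       U_Y = n1*n2 - U_X = 20 - 15 = 5.
Step 4: No ties, so the exact null distribution of U (based on enumerating the C(9,4) = 126 equally likely rank assignments) gives the two-sided p-value.
Step 5: p-value = 0.285714; compare to alpha = 0.05. fail to reject H0.

U_X = 15, p = 0.285714, fail to reject H0 at alpha = 0.05.


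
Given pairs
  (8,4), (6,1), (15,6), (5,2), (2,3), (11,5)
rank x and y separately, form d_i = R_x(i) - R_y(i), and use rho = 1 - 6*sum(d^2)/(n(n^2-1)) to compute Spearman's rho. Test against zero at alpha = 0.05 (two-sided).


Step 1: Rank x and y separately (midranks; no ties here).
rank(x): 8->4, 6->3, 15->6, 5->2, 2->1, 11->5
rank(y): 4->4, 1->1, 6->6, 2->2, 3->3, 5->5
Step 2: d_i = R_x(i) - R_y(i); compute d_i^2.
  (4-4)^2=0, (3-1)^2=4, (6-6)^2=0, (2-2)^2=0, (1-3)^2=4, (5-5)^2=0
sum(d^2) = 8.
Step 3: rho = 1 - 6*8 / (6*(6^2 - 1)) = 1 - 48/210 = 0.771429.
Step 4: Under H0, t = rho * sqrt((n-2)/(1-rho^2)) = 2.4247 ~ t(4).
Step 5: Two-sided p-value from the t-distribution with 4 df = 0.072397.
Step 6: alpha = 0.05. fail to reject H0.

rho = 0.7714, p = 0.072397, fail to reject H0 at alpha = 0.05.


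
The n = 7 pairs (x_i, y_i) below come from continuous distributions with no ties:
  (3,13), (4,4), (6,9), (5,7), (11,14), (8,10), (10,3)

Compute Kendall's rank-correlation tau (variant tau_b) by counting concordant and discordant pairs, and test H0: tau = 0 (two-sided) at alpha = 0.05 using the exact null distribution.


Step 1: Enumerate the 21 unordered pairs (i,j) with i<j and classify each by sign(x_j-x_i) * sign(y_j-y_i).
  (1,2):dx=+1,dy=-9->D; (1,3):dx=+3,dy=-4->D; (1,4):dx=+2,dy=-6->D; (1,5):dx=+8,dy=+1->C
  (1,6):dx=+5,dy=-3->D; (1,7):dx=+7,dy=-10->D; (2,3):dx=+2,dy=+5->C; (2,4):dx=+1,dy=+3->C
  (2,5):dx=+7,dy=+10->C; (2,6):dx=+4,dy=+6->C; (2,7):dx=+6,dy=-1->D; (3,4):dx=-1,dy=-2->C
  (3,5):dx=+5,dy=+5->C; (3,6):dx=+2,dy=+1->C; (3,7):dx=+4,dy=-6->D; (4,5):dx=+6,dy=+7->C
  (4,6):dx=+3,dy=+3->C; (4,7):dx=+5,dy=-4->D; (5,6):dx=-3,dy=-4->C; (5,7):dx=-1,dy=-11->C
  (6,7):dx=+2,dy=-7->D
Step 2: C = 12, D = 9, total pairs = 21.
Step 3: tau = (C - D)/(n(n-1)/2) = (12 - 9)/21 = 0.142857.
Step 4: Exact two-sided p-value (enumerate n! = 5040 permutations of y under H0): p = 0.772619.
Step 5: alpha = 0.05. fail to reject H0.

tau_b = 0.1429 (C=12, D=9), p = 0.772619, fail to reject H0.


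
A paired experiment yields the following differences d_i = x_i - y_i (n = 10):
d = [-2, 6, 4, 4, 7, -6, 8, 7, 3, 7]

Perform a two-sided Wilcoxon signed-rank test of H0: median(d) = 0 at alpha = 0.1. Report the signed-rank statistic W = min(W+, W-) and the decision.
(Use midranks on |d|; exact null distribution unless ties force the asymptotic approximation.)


Step 1: Drop any zero differences (none here) and take |d_i|.
|d| = [2, 6, 4, 4, 7, 6, 8, 7, 3, 7]
Step 2: Midrank |d_i| (ties get averaged ranks).
ranks: |2|->1, |6|->5.5, |4|->3.5, |4|->3.5, |7|->8, |6|->5.5, |8|->10, |7|->8, |3|->2, |7|->8
Step 3: Attach original signs; sum ranks with positive sign and with negative sign.
W+ = 5.5 + 3.5 + 3.5 + 8 + 10 + 8 + 2 + 8 = 48.5
W- = 1 + 5.5 = 6.5
(Check: W+ + W- = 55 should equal n(n+1)/2 = 55.)
Step 4: Test statistic W = min(W+, W-) = 6.5.
Step 5: Ties in |d|, so use the tie-corrected normal approximation.
        E[W] = n(n+1)/4 = 10*11/4 = 27.5.
        Tie groups: |d|=4 (t=2), |d|=6 (t=2), |d|=7 (t=3); sum(t^3 - t) = 36.
        Var[W] = n(n+1)(2n+1)/24 - sum(t^3-t)/48 = 2310/24 - 36/48 = 95.5.
        z = (W - E[W]) / sqrt(Var[W]) = (6.5 - 27.5) / 9.7724 = -2.1489.
        Two-sided p = 2*Phi(z) = 0.031642.
Step 6: alpha = 0.1. reject H0.

W+ = 48.5, W- = 6.5, W = min = 6.5, p = 0.031642, reject H0.


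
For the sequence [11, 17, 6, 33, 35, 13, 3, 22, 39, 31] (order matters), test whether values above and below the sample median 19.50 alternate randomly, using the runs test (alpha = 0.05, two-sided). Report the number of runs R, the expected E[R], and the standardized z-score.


Step 1: Compute median = 19.50; label A = above, B = below.
Labels in order: BBBAABBAAA  (n_A = 5, n_B = 5)
Step 2: Count runs R = 4.
Step 3: Under H0 (random ordering), E[R] = 2*n_A*n_B/(n_A+n_B) + 1 = 2*5*5/10 + 1 = 6.0000.
        Var[R] = 2*n_A*n_B*(2*n_A*n_B - n_A - n_B) / ((n_A+n_B)^2 * (n_A+n_B-1)) = 2000/900 = 2.2222.
        SD[R] = 1.4907.
Step 4: Continuity-corrected z = (R + 0.5 - E[R]) / SD[R] = (4 + 0.5 - 6.0000) / 1.4907 = -1.0062.
Step 5: Two-sided p-value via normal approximation = 2*(1 - Phi(|z|)) = 0.314305.
Step 6: alpha = 0.05. fail to reject H0.

R = 4, z = -1.0062, p = 0.314305, fail to reject H0.


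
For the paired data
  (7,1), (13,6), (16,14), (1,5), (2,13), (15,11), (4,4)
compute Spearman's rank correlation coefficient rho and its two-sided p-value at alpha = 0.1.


Step 1: Rank x and y separately (midranks; no ties here).
rank(x): 7->4, 13->5, 16->7, 1->1, 2->2, 15->6, 4->3
rank(y): 1->1, 6->4, 14->7, 5->3, 13->6, 11->5, 4->2
Step 2: d_i = R_x(i) - R_y(i); compute d_i^2.
  (4-1)^2=9, (5-4)^2=1, (7-7)^2=0, (1-3)^2=4, (2-6)^2=16, (6-5)^2=1, (3-2)^2=1
sum(d^2) = 32.
Step 3: rho = 1 - 6*32 / (7*(7^2 - 1)) = 1 - 192/336 = 0.428571.
Step 4: Under H0, t = rho * sqrt((n-2)/(1-rho^2)) = 1.0607 ~ t(5).
Step 5: Two-sided p-value from the t-distribution with 5 df = 0.337368.
Step 6: alpha = 0.1. fail to reject H0.

rho = 0.4286, p = 0.337368, fail to reject H0 at alpha = 0.1.


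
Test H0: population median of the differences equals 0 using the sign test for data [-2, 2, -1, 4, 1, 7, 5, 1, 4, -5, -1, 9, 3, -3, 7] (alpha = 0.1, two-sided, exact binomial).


Step 1: Discard zero differences. Original n = 15; n_eff = number of nonzero differences = 15.
Nonzero differences (with sign): -2, +2, -1, +4, +1, +7, +5, +1, +4, -5, -1, +9, +3, -3, +7
Step 2: Count signs: positive = 10, negative = 5.
Step 3: Under H0: P(positive) = 0.5, so the number of positives S ~ Bin(15, 0.5).
Step 4: Two-sided exact p-value = sum of Bin(15,0.5) probabilities at or below the observed probability = 0.301758.
Step 5: alpha = 0.1. fail to reject H0.

n_eff = 15, pos = 10, neg = 5, p = 0.301758, fail to reject H0.


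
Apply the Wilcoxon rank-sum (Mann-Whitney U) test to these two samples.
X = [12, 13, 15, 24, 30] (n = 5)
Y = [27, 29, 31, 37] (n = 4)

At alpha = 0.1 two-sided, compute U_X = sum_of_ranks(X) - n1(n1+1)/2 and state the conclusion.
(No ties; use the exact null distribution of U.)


Step 1: Combine and sort all 9 observations; assign midranks.
sorted (value, group): (12,X), (13,X), (15,X), (24,X), (27,Y), (29,Y), (30,X), (31,Y), (37,Y)
ranks: 12->1, 13->2, 15->3, 24->4, 27->5, 29->6, 30->7, 31->8, 37->9
Step 2: Rank sum for X: R1 = 1 + 2 + 3 + 4 + 7 = 17.
Step 3: U_X = R1 - n1(n1+1)/2 = 17 - 5*6/2 = 17 - 15 = 2.
       U_Y = n1*n2 - U_X = 20 - 2 = 18.
Step 4: No ties, so the exact null distribution of U (based on enumerating the C(9,5) = 126 equally likely rank assignments) gives the two-sided p-value.
Step 5: p-value = 0.063492; compare to alpha = 0.1. reject H0.

U_X = 2, p = 0.063492, reject H0 at alpha = 0.1.


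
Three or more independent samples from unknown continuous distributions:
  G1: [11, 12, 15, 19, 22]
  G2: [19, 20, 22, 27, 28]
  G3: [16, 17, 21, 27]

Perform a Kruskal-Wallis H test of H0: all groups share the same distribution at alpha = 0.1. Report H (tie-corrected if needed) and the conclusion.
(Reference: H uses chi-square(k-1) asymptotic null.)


Step 1: Combine all N = 14 observations and assign midranks.
sorted (value, group, rank): (11,G1,1), (12,G1,2), (15,G1,3), (16,G3,4), (17,G3,5), (19,G1,6.5), (19,G2,6.5), (20,G2,8), (21,G3,9), (22,G1,10.5), (22,G2,10.5), (27,G2,12.5), (27,G3,12.5), (28,G2,14)
Step 2: Sum ranks within each group.
R_1 = 23 (n_1 = 5)
R_2 = 51.5 (n_2 = 5)
R_3 = 30.5 (n_3 = 4)
Step 3: H = 12/(N(N+1)) * sum(R_i^2/n_i) - 3(N+1)
     = 12/(14*15) * (23^2/5 + 51.5^2/5 + 30.5^2/4) - 3*15
     = 0.057143 * 868.812 - 45
     = 4.646429.
Step 4: Ties present; correction factor C = 1 - 18/(14^3 - 14) = 0.993407. Corrected H = 4.646429 / 0.993407 = 4.677268.
Step 5: Under H0, H ~ chi^2(2); p-value = 0.096459.
Step 6: alpha = 0.1. reject H0.

H = 4.6773, df = 2, p = 0.096459, reject H0.


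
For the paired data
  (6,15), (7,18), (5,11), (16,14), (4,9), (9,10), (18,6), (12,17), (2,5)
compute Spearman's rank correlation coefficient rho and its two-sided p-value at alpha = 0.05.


Step 1: Rank x and y separately (midranks; no ties here).
rank(x): 6->4, 7->5, 5->3, 16->8, 4->2, 9->6, 18->9, 12->7, 2->1
rank(y): 15->7, 18->9, 11->5, 14->6, 9->3, 10->4, 6->2, 17->8, 5->1
Step 2: d_i = R_x(i) - R_y(i); compute d_i^2.
  (4-7)^2=9, (5-9)^2=16, (3-5)^2=4, (8-6)^2=4, (2-3)^2=1, (6-4)^2=4, (9-2)^2=49, (7-8)^2=1, (1-1)^2=0
sum(d^2) = 88.
Step 3: rho = 1 - 6*88 / (9*(9^2 - 1)) = 1 - 528/720 = 0.266667.
Step 4: Under H0, t = rho * sqrt((n-2)/(1-rho^2)) = 0.7320 ~ t(7).
Step 5: Two-sided p-value from the t-distribution with 7 df = 0.487922.
Step 6: alpha = 0.05. fail to reject H0.

rho = 0.2667, p = 0.487922, fail to reject H0 at alpha = 0.05.


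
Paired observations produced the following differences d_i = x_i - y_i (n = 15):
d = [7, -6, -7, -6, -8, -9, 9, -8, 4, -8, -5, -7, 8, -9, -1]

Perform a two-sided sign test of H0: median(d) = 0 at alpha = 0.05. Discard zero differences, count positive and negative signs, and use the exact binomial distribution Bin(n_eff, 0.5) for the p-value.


Step 1: Discard zero differences. Original n = 15; n_eff = number of nonzero differences = 15.
Nonzero differences (with sign): +7, -6, -7, -6, -8, -9, +9, -8, +4, -8, -5, -7, +8, -9, -1
Step 2: Count signs: positive = 4, negative = 11.
Step 3: Under H0: P(positive) = 0.5, so the number of positives S ~ Bin(15, 0.5).
Step 4: Two-sided exact p-value = sum of Bin(15,0.5) probabilities at or below the observed probability = 0.118469.
Step 5: alpha = 0.05. fail to reject H0.

n_eff = 15, pos = 4, neg = 11, p = 0.118469, fail to reject H0.


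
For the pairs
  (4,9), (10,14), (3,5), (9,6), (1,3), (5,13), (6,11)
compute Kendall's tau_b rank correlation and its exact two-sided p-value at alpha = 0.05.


Step 1: Enumerate the 21 unordered pairs (i,j) with i<j and classify each by sign(x_j-x_i) * sign(y_j-y_i).
  (1,2):dx=+6,dy=+5->C; (1,3):dx=-1,dy=-4->C; (1,4):dx=+5,dy=-3->D; (1,5):dx=-3,dy=-6->C
  (1,6):dx=+1,dy=+4->C; (1,7):dx=+2,dy=+2->C; (2,3):dx=-7,dy=-9->C; (2,4):dx=-1,dy=-8->C
  (2,5):dx=-9,dy=-11->C; (2,6):dx=-5,dy=-1->C; (2,7):dx=-4,dy=-3->C; (3,4):dx=+6,dy=+1->C
  (3,5):dx=-2,dy=-2->C; (3,6):dx=+2,dy=+8->C; (3,7):dx=+3,dy=+6->C; (4,5):dx=-8,dy=-3->C
  (4,6):dx=-4,dy=+7->D; (4,7):dx=-3,dy=+5->D; (5,6):dx=+4,dy=+10->C; (5,7):dx=+5,dy=+8->C
  (6,7):dx=+1,dy=-2->D
Step 2: C = 17, D = 4, total pairs = 21.
Step 3: tau = (C - D)/(n(n-1)/2) = (17 - 4)/21 = 0.619048.
Step 4: Exact two-sided p-value (enumerate n! = 5040 permutations of y under H0): p = 0.069048.
Step 5: alpha = 0.05. fail to reject H0.

tau_b = 0.6190 (C=17, D=4), p = 0.069048, fail to reject H0.


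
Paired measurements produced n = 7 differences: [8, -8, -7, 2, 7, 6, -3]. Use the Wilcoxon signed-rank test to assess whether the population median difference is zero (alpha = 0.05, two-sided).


Step 1: Drop any zero differences (none here) and take |d_i|.
|d| = [8, 8, 7, 2, 7, 6, 3]
Step 2: Midrank |d_i| (ties get averaged ranks).
ranks: |8|->6.5, |8|->6.5, |7|->4.5, |2|->1, |7|->4.5, |6|->3, |3|->2
Step 3: Attach original signs; sum ranks with positive sign and with negative sign.
W+ = 6.5 + 1 + 4.5 + 3 = 15
W- = 6.5 + 4.5 + 2 = 13
(Check: W+ + W- = 28 should equal n(n+1)/2 = 28.)
Step 4: Test statistic W = min(W+, W-) = 13.
Step 5: Ties in |d|, so use the tie-corrected normal approximation.
        E[W] = n(n+1)/4 = 7*8/4 = 14.
        Tie groups: |d|=7 (t=2), |d|=8 (t=2); sum(t^3 - t) = 12.
        Var[W] = n(n+1)(2n+1)/24 - sum(t^3-t)/48 = 840/24 - 12/48 = 34.75.
        z = (W - E[W]) / sqrt(Var[W]) = (13 - 14) / 5.8949 = -0.1696.
        Two-sided p = 2*Phi(z) = 0.865295.
Step 6: alpha = 0.05. fail to reject H0.

W+ = 15, W- = 13, W = min = 13, p = 0.865295, fail to reject H0.


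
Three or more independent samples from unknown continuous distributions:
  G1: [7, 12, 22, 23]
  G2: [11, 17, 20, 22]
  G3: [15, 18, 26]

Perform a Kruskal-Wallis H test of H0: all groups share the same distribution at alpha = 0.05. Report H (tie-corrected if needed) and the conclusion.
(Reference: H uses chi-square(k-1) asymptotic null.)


Step 1: Combine all N = 11 observations and assign midranks.
sorted (value, group, rank): (7,G1,1), (11,G2,2), (12,G1,3), (15,G3,4), (17,G2,5), (18,G3,6), (20,G2,7), (22,G1,8.5), (22,G2,8.5), (23,G1,10), (26,G3,11)
Step 2: Sum ranks within each group.
R_1 = 22.5 (n_1 = 4)
R_2 = 22.5 (n_2 = 4)
R_3 = 21 (n_3 = 3)
Step 3: H = 12/(N(N+1)) * sum(R_i^2/n_i) - 3(N+1)
     = 12/(11*12) * (22.5^2/4 + 22.5^2/4 + 21^2/3) - 3*12
     = 0.090909 * 400.125 - 36
     = 0.375000.
Step 4: Ties present; correction factor C = 1 - 6/(11^3 - 11) = 0.995455. Corrected H = 0.375000 / 0.995455 = 0.376712.
Step 5: Under H0, H ~ chi^2(2); p-value = 0.828320.
Step 6: alpha = 0.05. fail to reject H0.

H = 0.3767, df = 2, p = 0.828320, fail to reject H0.


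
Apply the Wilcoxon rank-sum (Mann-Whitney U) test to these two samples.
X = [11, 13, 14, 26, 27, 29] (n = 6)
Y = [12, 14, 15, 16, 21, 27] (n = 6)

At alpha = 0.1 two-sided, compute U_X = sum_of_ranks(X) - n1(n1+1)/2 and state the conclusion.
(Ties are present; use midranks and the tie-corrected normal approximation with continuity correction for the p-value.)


Step 1: Combine and sort all 12 observations; assign midranks.
sorted (value, group): (11,X), (12,Y), (13,X), (14,X), (14,Y), (15,Y), (16,Y), (21,Y), (26,X), (27,X), (27,Y), (29,X)
ranks: 11->1, 12->2, 13->3, 14->4.5, 14->4.5, 15->6, 16->7, 21->8, 26->9, 27->10.5, 27->10.5, 29->12
Step 2: Rank sum for X: R1 = 1 + 3 + 4.5 + 9 + 10.5 + 12 = 40.
Step 3: U_X = R1 - n1(n1+1)/2 = 40 - 6*7/2 = 40 - 21 = 19.
       U_Y = n1*n2 - U_X = 36 - 19 = 17.
Step 4: Ties are present, so use the tie-corrected normal approximation (with continuity correction) for the p-value.
Step 5: p-value = 0.935962; compare to alpha = 0.1. fail to reject H0.

U_X = 19, p = 0.935962, fail to reject H0 at alpha = 0.1.


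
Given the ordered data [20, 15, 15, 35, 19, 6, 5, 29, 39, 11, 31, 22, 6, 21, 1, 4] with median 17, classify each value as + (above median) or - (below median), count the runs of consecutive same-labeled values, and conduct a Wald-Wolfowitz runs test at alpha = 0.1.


Step 1: Compute median = 17; label A = above, B = below.
Labels in order: ABBAABBAABAABABB  (n_A = 8, n_B = 8)
Step 2: Count runs R = 10.
Step 3: Under H0 (random ordering), E[R] = 2*n_A*n_B/(n_A+n_B) + 1 = 2*8*8/16 + 1 = 9.0000.
        Var[R] = 2*n_A*n_B*(2*n_A*n_B - n_A - n_B) / ((n_A+n_B)^2 * (n_A+n_B-1)) = 14336/3840 = 3.7333.
        SD[R] = 1.9322.
Step 4: Continuity-corrected z = (R - 0.5 - E[R]) / SD[R] = (10 - 0.5 - 9.0000) / 1.9322 = 0.2588.
Step 5: Two-sided p-value via normal approximation = 2*(1 - Phi(|z|)) = 0.795809.
Step 6: alpha = 0.1. fail to reject H0.

R = 10, z = 0.2588, p = 0.795809, fail to reject H0.


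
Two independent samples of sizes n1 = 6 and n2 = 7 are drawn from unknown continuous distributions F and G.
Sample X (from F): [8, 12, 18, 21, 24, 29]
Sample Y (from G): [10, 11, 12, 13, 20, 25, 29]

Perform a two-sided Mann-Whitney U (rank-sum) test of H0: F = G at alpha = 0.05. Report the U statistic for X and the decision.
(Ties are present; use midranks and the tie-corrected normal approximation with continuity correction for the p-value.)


Step 1: Combine and sort all 13 observations; assign midranks.
sorted (value, group): (8,X), (10,Y), (11,Y), (12,X), (12,Y), (13,Y), (18,X), (20,Y), (21,X), (24,X), (25,Y), (29,X), (29,Y)
ranks: 8->1, 10->2, 11->3, 12->4.5, 12->4.5, 13->6, 18->7, 20->8, 21->9, 24->10, 25->11, 29->12.5, 29->12.5
Step 2: Rank sum for X: R1 = 1 + 4.5 + 7 + 9 + 10 + 12.5 = 44.
Step 3: U_X = R1 - n1(n1+1)/2 = 44 - 6*7/2 = 44 - 21 = 23.
       U_Y = n1*n2 - U_X = 42 - 23 = 19.
Step 4: Ties are present, so use the tie-corrected normal approximation (with continuity correction) for the p-value.
Step 5: p-value = 0.829863; compare to alpha = 0.05. fail to reject H0.

U_X = 23, p = 0.829863, fail to reject H0 at alpha = 0.05.


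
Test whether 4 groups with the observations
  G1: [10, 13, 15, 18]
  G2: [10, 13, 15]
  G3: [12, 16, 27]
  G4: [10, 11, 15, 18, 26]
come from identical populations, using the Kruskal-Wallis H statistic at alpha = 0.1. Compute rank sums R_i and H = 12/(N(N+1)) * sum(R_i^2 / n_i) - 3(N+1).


Step 1: Combine all N = 15 observations and assign midranks.
sorted (value, group, rank): (10,G1,2), (10,G2,2), (10,G4,2), (11,G4,4), (12,G3,5), (13,G1,6.5), (13,G2,6.5), (15,G1,9), (15,G2,9), (15,G4,9), (16,G3,11), (18,G1,12.5), (18,G4,12.5), (26,G4,14), (27,G3,15)
Step 2: Sum ranks within each group.
R_1 = 30 (n_1 = 4)
R_2 = 17.5 (n_2 = 3)
R_3 = 31 (n_3 = 3)
R_4 = 41.5 (n_4 = 5)
Step 3: H = 12/(N(N+1)) * sum(R_i^2/n_i) - 3(N+1)
     = 12/(15*16) * (30^2/4 + 17.5^2/3 + 31^2/3 + 41.5^2/5) - 3*16
     = 0.050000 * 991.867 - 48
     = 1.593333.
Step 4: Ties present; correction factor C = 1 - 60/(15^3 - 15) = 0.982143. Corrected H = 1.593333 / 0.982143 = 1.622303.
Step 5: Under H0, H ~ chi^2(3); p-value = 0.654343.
Step 6: alpha = 0.1. fail to reject H0.

H = 1.6223, df = 3, p = 0.654343, fail to reject H0.


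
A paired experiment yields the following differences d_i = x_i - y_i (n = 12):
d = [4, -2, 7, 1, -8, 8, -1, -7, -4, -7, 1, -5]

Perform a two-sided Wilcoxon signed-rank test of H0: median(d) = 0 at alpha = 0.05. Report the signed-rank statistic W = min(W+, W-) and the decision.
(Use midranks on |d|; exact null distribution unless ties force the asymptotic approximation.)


Step 1: Drop any zero differences (none here) and take |d_i|.
|d| = [4, 2, 7, 1, 8, 8, 1, 7, 4, 7, 1, 5]
Step 2: Midrank |d_i| (ties get averaged ranks).
ranks: |4|->5.5, |2|->4, |7|->9, |1|->2, |8|->11.5, |8|->11.5, |1|->2, |7|->9, |4|->5.5, |7|->9, |1|->2, |5|->7
Step 3: Attach original signs; sum ranks with positive sign and with negative sign.
W+ = 5.5 + 9 + 2 + 11.5 + 2 = 30
W- = 4 + 11.5 + 2 + 9 + 5.5 + 9 + 7 = 48
(Check: W+ + W- = 78 should equal n(n+1)/2 = 78.)
Step 4: Test statistic W = min(W+, W-) = 30.
Step 5: Ties in |d|, so use the tie-corrected normal approximation.
        E[W] = n(n+1)/4 = 12*13/4 = 39.
        Tie groups: |d|=1 (t=3), |d|=4 (t=2), |d|=7 (t=3), |d|=8 (t=2); sum(t^3 - t) = 60.
        Var[W] = n(n+1)(2n+1)/24 - sum(t^3-t)/48 = 3900/24 - 60/48 = 161.25.
        z = (W - E[W]) / sqrt(Var[W]) = (30 - 39) / 12.6984 = -0.7087.
        Two-sided p = 2*Phi(z) = 0.478480.
Step 6: alpha = 0.05. fail to reject H0.

W+ = 30, W- = 48, W = min = 30, p = 0.478480, fail to reject H0.


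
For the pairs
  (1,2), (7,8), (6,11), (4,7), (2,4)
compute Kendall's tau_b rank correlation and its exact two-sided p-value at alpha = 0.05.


Step 1: Enumerate the 10 unordered pairs (i,j) with i<j and classify each by sign(x_j-x_i) * sign(y_j-y_i).
  (1,2):dx=+6,dy=+6->C; (1,3):dx=+5,dy=+9->C; (1,4):dx=+3,dy=+5->C; (1,5):dx=+1,dy=+2->C
  (2,3):dx=-1,dy=+3->D; (2,4):dx=-3,dy=-1->C; (2,5):dx=-5,dy=-4->C; (3,4):dx=-2,dy=-4->C
  (3,5):dx=-4,dy=-7->C; (4,5):dx=-2,dy=-3->C
Step 2: C = 9, D = 1, total pairs = 10.
Step 3: tau = (C - D)/(n(n-1)/2) = (9 - 1)/10 = 0.800000.
Step 4: Exact two-sided p-value (enumerate n! = 120 permutations of y under H0): p = 0.083333.
Step 5: alpha = 0.05. fail to reject H0.

tau_b = 0.8000 (C=9, D=1), p = 0.083333, fail to reject H0.


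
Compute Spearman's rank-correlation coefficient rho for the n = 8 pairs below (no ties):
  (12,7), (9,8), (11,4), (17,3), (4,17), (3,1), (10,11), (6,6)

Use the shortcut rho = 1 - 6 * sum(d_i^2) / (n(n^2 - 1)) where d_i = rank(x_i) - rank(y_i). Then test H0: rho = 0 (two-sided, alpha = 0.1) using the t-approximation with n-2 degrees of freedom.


Step 1: Rank x and y separately (midranks; no ties here).
rank(x): 12->7, 9->4, 11->6, 17->8, 4->2, 3->1, 10->5, 6->3
rank(y): 7->5, 8->6, 4->3, 3->2, 17->8, 1->1, 11->7, 6->4
Step 2: d_i = R_x(i) - R_y(i); compute d_i^2.
  (7-5)^2=4, (4-6)^2=4, (6-3)^2=9, (8-2)^2=36, (2-8)^2=36, (1-1)^2=0, (5-7)^2=4, (3-4)^2=1
sum(d^2) = 94.
Step 3: rho = 1 - 6*94 / (8*(8^2 - 1)) = 1 - 564/504 = -0.119048.
Step 4: Under H0, t = rho * sqrt((n-2)/(1-rho^2)) = -0.2937 ~ t(6).
Step 5: Two-sided p-value from the t-distribution with 6 df = 0.778886.
Step 6: alpha = 0.1. fail to reject H0.

rho = -0.1190, p = 0.778886, fail to reject H0 at alpha = 0.1.


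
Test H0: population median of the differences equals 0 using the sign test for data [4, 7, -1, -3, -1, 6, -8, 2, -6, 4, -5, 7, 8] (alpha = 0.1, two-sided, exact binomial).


Step 1: Discard zero differences. Original n = 13; n_eff = number of nonzero differences = 13.
Nonzero differences (with sign): +4, +7, -1, -3, -1, +6, -8, +2, -6, +4, -5, +7, +8
Step 2: Count signs: positive = 7, negative = 6.
Step 3: Under H0: P(positive) = 0.5, so the number of positives S ~ Bin(13, 0.5).
Step 4: Two-sided exact p-value = sum of Bin(13,0.5) probabilities at or below the observed probability = 1.000000.
Step 5: alpha = 0.1. fail to reject H0.

n_eff = 13, pos = 7, neg = 6, p = 1.000000, fail to reject H0.


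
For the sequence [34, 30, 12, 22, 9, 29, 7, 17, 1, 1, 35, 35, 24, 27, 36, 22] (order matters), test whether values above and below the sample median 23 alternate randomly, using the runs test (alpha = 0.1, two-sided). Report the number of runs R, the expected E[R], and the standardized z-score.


Step 1: Compute median = 23; label A = above, B = below.
Labels in order: AABBBABBBBAAAAAB  (n_A = 8, n_B = 8)
Step 2: Count runs R = 6.
Step 3: Under H0 (random ordering), E[R] = 2*n_A*n_B/(n_A+n_B) + 1 = 2*8*8/16 + 1 = 9.0000.
        Var[R] = 2*n_A*n_B*(2*n_A*n_B - n_A - n_B) / ((n_A+n_B)^2 * (n_A+n_B-1)) = 14336/3840 = 3.7333.
        SD[R] = 1.9322.
Step 4: Continuity-corrected z = (R + 0.5 - E[R]) / SD[R] = (6 + 0.5 - 9.0000) / 1.9322 = -1.2939.
Step 5: Two-sided p-value via normal approximation = 2*(1 - Phi(|z|)) = 0.195709.
Step 6: alpha = 0.1. fail to reject H0.

R = 6, z = -1.2939, p = 0.195709, fail to reject H0.


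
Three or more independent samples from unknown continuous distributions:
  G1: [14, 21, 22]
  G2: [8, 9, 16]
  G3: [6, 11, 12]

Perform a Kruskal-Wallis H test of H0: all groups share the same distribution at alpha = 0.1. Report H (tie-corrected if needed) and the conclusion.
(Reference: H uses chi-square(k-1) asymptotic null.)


Step 1: Combine all N = 9 observations and assign midranks.
sorted (value, group, rank): (6,G3,1), (8,G2,2), (9,G2,3), (11,G3,4), (12,G3,5), (14,G1,6), (16,G2,7), (21,G1,8), (22,G1,9)
Step 2: Sum ranks within each group.
R_1 = 23 (n_1 = 3)
R_2 = 12 (n_2 = 3)
R_3 = 10 (n_3 = 3)
Step 3: H = 12/(N(N+1)) * sum(R_i^2/n_i) - 3(N+1)
     = 12/(9*10) * (23^2/3 + 12^2/3 + 10^2/3) - 3*10
     = 0.133333 * 257.667 - 30
     = 4.355556.
Step 4: No ties, so H is used without correction.
Step 5: Under H0, H ~ chi^2(2); p-value = 0.113293.
Step 6: alpha = 0.1. fail to reject H0.

H = 4.3556, df = 2, p = 0.113293, fail to reject H0.


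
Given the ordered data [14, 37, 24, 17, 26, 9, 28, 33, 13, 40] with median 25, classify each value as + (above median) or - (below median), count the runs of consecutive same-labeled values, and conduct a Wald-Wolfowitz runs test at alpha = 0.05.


Step 1: Compute median = 25; label A = above, B = below.
Labels in order: BABBABAABA  (n_A = 5, n_B = 5)
Step 2: Count runs R = 8.
Step 3: Under H0 (random ordering), E[R] = 2*n_A*n_B/(n_A+n_B) + 1 = 2*5*5/10 + 1 = 6.0000.
        Var[R] = 2*n_A*n_B*(2*n_A*n_B - n_A - n_B) / ((n_A+n_B)^2 * (n_A+n_B-1)) = 2000/900 = 2.2222.
        SD[R] = 1.4907.
Step 4: Continuity-corrected z = (R - 0.5 - E[R]) / SD[R] = (8 - 0.5 - 6.0000) / 1.4907 = 1.0062.
Step 5: Two-sided p-value via normal approximation = 2*(1 - Phi(|z|)) = 0.314305.
Step 6: alpha = 0.05. fail to reject H0.

R = 8, z = 1.0062, p = 0.314305, fail to reject H0.


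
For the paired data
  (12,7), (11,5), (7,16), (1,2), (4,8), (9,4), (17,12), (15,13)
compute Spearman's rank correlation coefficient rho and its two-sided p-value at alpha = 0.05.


Step 1: Rank x and y separately (midranks; no ties here).
rank(x): 12->6, 11->5, 7->3, 1->1, 4->2, 9->4, 17->8, 15->7
rank(y): 7->4, 5->3, 16->8, 2->1, 8->5, 4->2, 12->6, 13->7
Step 2: d_i = R_x(i) - R_y(i); compute d_i^2.
  (6-4)^2=4, (5-3)^2=4, (3-8)^2=25, (1-1)^2=0, (2-5)^2=9, (4-2)^2=4, (8-6)^2=4, (7-7)^2=0
sum(d^2) = 50.
Step 3: rho = 1 - 6*50 / (8*(8^2 - 1)) = 1 - 300/504 = 0.404762.
Step 4: Under H0, t = rho * sqrt((n-2)/(1-rho^2)) = 1.0842 ~ t(6).
Step 5: Two-sided p-value from the t-distribution with 6 df = 0.319889.
Step 6: alpha = 0.05. fail to reject H0.

rho = 0.4048, p = 0.319889, fail to reject H0 at alpha = 0.05.


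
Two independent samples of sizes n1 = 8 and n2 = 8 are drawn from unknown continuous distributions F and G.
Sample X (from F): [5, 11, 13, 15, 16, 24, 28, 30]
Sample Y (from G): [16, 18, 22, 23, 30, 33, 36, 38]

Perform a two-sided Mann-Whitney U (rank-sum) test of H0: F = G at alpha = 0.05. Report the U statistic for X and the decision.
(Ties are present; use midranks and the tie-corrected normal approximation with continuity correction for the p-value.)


Step 1: Combine and sort all 16 observations; assign midranks.
sorted (value, group): (5,X), (11,X), (13,X), (15,X), (16,X), (16,Y), (18,Y), (22,Y), (23,Y), (24,X), (28,X), (30,X), (30,Y), (33,Y), (36,Y), (38,Y)
ranks: 5->1, 11->2, 13->3, 15->4, 16->5.5, 16->5.5, 18->7, 22->8, 23->9, 24->10, 28->11, 30->12.5, 30->12.5, 33->14, 36->15, 38->16
Step 2: Rank sum for X: R1 = 1 + 2 + 3 + 4 + 5.5 + 10 + 11 + 12.5 = 49.
Step 3: U_X = R1 - n1(n1+1)/2 = 49 - 8*9/2 = 49 - 36 = 13.
       U_Y = n1*n2 - U_X = 64 - 13 = 51.
Step 4: Ties are present, so use the tie-corrected normal approximation (with continuity correction) for the p-value.
Step 5: p-value = 0.051685; compare to alpha = 0.05. fail to reject H0.

U_X = 13, p = 0.051685, fail to reject H0 at alpha = 0.05.


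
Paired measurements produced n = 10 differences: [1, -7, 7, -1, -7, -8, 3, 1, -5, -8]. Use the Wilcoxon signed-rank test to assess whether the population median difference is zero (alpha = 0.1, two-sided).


Step 1: Drop any zero differences (none here) and take |d_i|.
|d| = [1, 7, 7, 1, 7, 8, 3, 1, 5, 8]
Step 2: Midrank |d_i| (ties get averaged ranks).
ranks: |1|->2, |7|->7, |7|->7, |1|->2, |7|->7, |8|->9.5, |3|->4, |1|->2, |5|->5, |8|->9.5
Step 3: Attach original signs; sum ranks with positive sign and with negative sign.
W+ = 2 + 7 + 4 + 2 = 15
W- = 7 + 2 + 7 + 9.5 + 5 + 9.5 = 40
(Check: W+ + W- = 55 should equal n(n+1)/2 = 55.)
Step 4: Test statistic W = min(W+, W-) = 15.
Step 5: Ties in |d|, so use the tie-corrected normal approximation.
        E[W] = n(n+1)/4 = 10*11/4 = 27.5.
        Tie groups: |d|=1 (t=3), |d|=7 (t=3), |d|=8 (t=2); sum(t^3 - t) = 54.
        Var[W] = n(n+1)(2n+1)/24 - sum(t^3-t)/48 = 2310/24 - 54/48 = 95.125.
        z = (W - E[W]) / sqrt(Var[W]) = (15 - 27.5) / 9.7532 = -1.2816.
        Two-sided p = 2*Phi(z) = 0.199972.
Step 6: alpha = 0.1. fail to reject H0.

W+ = 15, W- = 40, W = min = 15, p = 0.199972, fail to reject H0.


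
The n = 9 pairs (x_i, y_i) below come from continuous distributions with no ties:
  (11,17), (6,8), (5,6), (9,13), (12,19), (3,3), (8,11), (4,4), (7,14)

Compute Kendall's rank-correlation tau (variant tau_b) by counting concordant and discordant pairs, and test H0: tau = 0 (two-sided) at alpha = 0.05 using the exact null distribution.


Step 1: Enumerate the 36 unordered pairs (i,j) with i<j and classify each by sign(x_j-x_i) * sign(y_j-y_i).
  (1,2):dx=-5,dy=-9->C; (1,3):dx=-6,dy=-11->C; (1,4):dx=-2,dy=-4->C; (1,5):dx=+1,dy=+2->C
  (1,6):dx=-8,dy=-14->C; (1,7):dx=-3,dy=-6->C; (1,8):dx=-7,dy=-13->C; (1,9):dx=-4,dy=-3->C
  (2,3):dx=-1,dy=-2->C; (2,4):dx=+3,dy=+5->C; (2,5):dx=+6,dy=+11->C; (2,6):dx=-3,dy=-5->C
  (2,7):dx=+2,dy=+3->C; (2,8):dx=-2,dy=-4->C; (2,9):dx=+1,dy=+6->C; (3,4):dx=+4,dy=+7->C
  (3,5):dx=+7,dy=+13->C; (3,6):dx=-2,dy=-3->C; (3,7):dx=+3,dy=+5->C; (3,8):dx=-1,dy=-2->C
  (3,9):dx=+2,dy=+8->C; (4,5):dx=+3,dy=+6->C; (4,6):dx=-6,dy=-10->C; (4,7):dx=-1,dy=-2->C
  (4,8):dx=-5,dy=-9->C; (4,9):dx=-2,dy=+1->D; (5,6):dx=-9,dy=-16->C; (5,7):dx=-4,dy=-8->C
  (5,8):dx=-8,dy=-15->C; (5,9):dx=-5,dy=-5->C; (6,7):dx=+5,dy=+8->C; (6,8):dx=+1,dy=+1->C
  (6,9):dx=+4,dy=+11->C; (7,8):dx=-4,dy=-7->C; (7,9):dx=-1,dy=+3->D; (8,9):dx=+3,dy=+10->C
Step 2: C = 34, D = 2, total pairs = 36.
Step 3: tau = (C - D)/(n(n-1)/2) = (34 - 2)/36 = 0.888889.
Step 4: Exact two-sided p-value (enumerate n! = 362880 permutations of y under H0): p = 0.000243.
Step 5: alpha = 0.05. reject H0.

tau_b = 0.8889 (C=34, D=2), p = 0.000243, reject H0.


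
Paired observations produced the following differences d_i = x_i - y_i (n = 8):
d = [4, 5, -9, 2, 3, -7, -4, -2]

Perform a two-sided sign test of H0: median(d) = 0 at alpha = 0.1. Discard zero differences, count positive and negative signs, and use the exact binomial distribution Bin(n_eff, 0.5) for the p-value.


Step 1: Discard zero differences. Original n = 8; n_eff = number of nonzero differences = 8.
Nonzero differences (with sign): +4, +5, -9, +2, +3, -7, -4, -2
Step 2: Count signs: positive = 4, negative = 4.
Step 3: Under H0: P(positive) = 0.5, so the number of positives S ~ Bin(8, 0.5).
Step 4: Two-sided exact p-value = sum of Bin(8,0.5) probabilities at or below the observed probability = 1.000000.
Step 5: alpha = 0.1. fail to reject H0.

n_eff = 8, pos = 4, neg = 4, p = 1.000000, fail to reject H0.


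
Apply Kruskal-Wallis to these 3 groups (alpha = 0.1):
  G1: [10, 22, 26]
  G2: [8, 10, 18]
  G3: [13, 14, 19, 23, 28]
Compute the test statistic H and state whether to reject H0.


Step 1: Combine all N = 11 observations and assign midranks.
sorted (value, group, rank): (8,G2,1), (10,G1,2.5), (10,G2,2.5), (13,G3,4), (14,G3,5), (18,G2,6), (19,G3,7), (22,G1,8), (23,G3,9), (26,G1,10), (28,G3,11)
Step 2: Sum ranks within each group.
R_1 = 20.5 (n_1 = 3)
R_2 = 9.5 (n_2 = 3)
R_3 = 36 (n_3 = 5)
Step 3: H = 12/(N(N+1)) * sum(R_i^2/n_i) - 3(N+1)
     = 12/(11*12) * (20.5^2/3 + 9.5^2/3 + 36^2/5) - 3*12
     = 0.090909 * 429.367 - 36
     = 3.033333.
Step 4: Ties present; correction factor C = 1 - 6/(11^3 - 11) = 0.995455. Corrected H = 3.033333 / 0.995455 = 3.047184.
Step 5: Under H0, H ~ chi^2(2); p-value = 0.217928.
Step 6: alpha = 0.1. fail to reject H0.

H = 3.0472, df = 2, p = 0.217928, fail to reject H0.


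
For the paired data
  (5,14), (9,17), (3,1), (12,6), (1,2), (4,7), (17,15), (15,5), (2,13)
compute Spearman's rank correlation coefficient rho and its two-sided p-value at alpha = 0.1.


Step 1: Rank x and y separately (midranks; no ties here).
rank(x): 5->5, 9->6, 3->3, 12->7, 1->1, 4->4, 17->9, 15->8, 2->2
rank(y): 14->7, 17->9, 1->1, 6->4, 2->2, 7->5, 15->8, 5->3, 13->6
Step 2: d_i = R_x(i) - R_y(i); compute d_i^2.
  (5-7)^2=4, (6-9)^2=9, (3-1)^2=4, (7-4)^2=9, (1-2)^2=1, (4-5)^2=1, (9-8)^2=1, (8-3)^2=25, (2-6)^2=16
sum(d^2) = 70.
Step 3: rho = 1 - 6*70 / (9*(9^2 - 1)) = 1 - 420/720 = 0.416667.
Step 4: Under H0, t = rho * sqrt((n-2)/(1-rho^2)) = 1.2127 ~ t(7).
Step 5: Two-sided p-value from the t-distribution with 7 df = 0.264586.
Step 6: alpha = 0.1. fail to reject H0.

rho = 0.4167, p = 0.264586, fail to reject H0 at alpha = 0.1.


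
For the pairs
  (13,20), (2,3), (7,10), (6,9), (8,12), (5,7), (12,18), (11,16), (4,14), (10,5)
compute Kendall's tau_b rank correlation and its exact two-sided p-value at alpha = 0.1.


Step 1: Enumerate the 45 unordered pairs (i,j) with i<j and classify each by sign(x_j-x_i) * sign(y_j-y_i).
  (1,2):dx=-11,dy=-17->C; (1,3):dx=-6,dy=-10->C; (1,4):dx=-7,dy=-11->C; (1,5):dx=-5,dy=-8->C
  (1,6):dx=-8,dy=-13->C; (1,7):dx=-1,dy=-2->C; (1,8):dx=-2,dy=-4->C; (1,9):dx=-9,dy=-6->C
  (1,10):dx=-3,dy=-15->C; (2,3):dx=+5,dy=+7->C; (2,4):dx=+4,dy=+6->C; (2,5):dx=+6,dy=+9->C
  (2,6):dx=+3,dy=+4->C; (2,7):dx=+10,dy=+15->C; (2,8):dx=+9,dy=+13->C; (2,9):dx=+2,dy=+11->C
  (2,10):dx=+8,dy=+2->C; (3,4):dx=-1,dy=-1->C; (3,5):dx=+1,dy=+2->C; (3,6):dx=-2,dy=-3->C
  (3,7):dx=+5,dy=+8->C; (3,8):dx=+4,dy=+6->C; (3,9):dx=-3,dy=+4->D; (3,10):dx=+3,dy=-5->D
  (4,5):dx=+2,dy=+3->C; (4,6):dx=-1,dy=-2->C; (4,7):dx=+6,dy=+9->C; (4,8):dx=+5,dy=+7->C
  (4,9):dx=-2,dy=+5->D; (4,10):dx=+4,dy=-4->D; (5,6):dx=-3,dy=-5->C; (5,7):dx=+4,dy=+6->C
  (5,8):dx=+3,dy=+4->C; (5,9):dx=-4,dy=+2->D; (5,10):dx=+2,dy=-7->D; (6,7):dx=+7,dy=+11->C
  (6,8):dx=+6,dy=+9->C; (6,9):dx=-1,dy=+7->D; (6,10):dx=+5,dy=-2->D; (7,8):dx=-1,dy=-2->C
  (7,9):dx=-8,dy=-4->C; (7,10):dx=-2,dy=-13->C; (8,9):dx=-7,dy=-2->C; (8,10):dx=-1,dy=-11->C
  (9,10):dx=+6,dy=-9->D
Step 2: C = 36, D = 9, total pairs = 45.
Step 3: tau = (C - D)/(n(n-1)/2) = (36 - 9)/45 = 0.600000.
Step 4: Exact two-sided p-value (enumerate n! = 3628800 permutations of y under H0): p = 0.016666.
Step 5: alpha = 0.1. reject H0.

tau_b = 0.6000 (C=36, D=9), p = 0.016666, reject H0.
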